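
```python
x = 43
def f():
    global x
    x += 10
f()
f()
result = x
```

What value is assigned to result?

Step 1: x = 43.
Step 2: First f(): x = 43 + 10 = 53.
Step 3: Second f(): x = 53 + 10 = 63. result = 63

The answer is 63.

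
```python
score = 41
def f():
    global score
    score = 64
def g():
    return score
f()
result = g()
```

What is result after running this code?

Step 1: score = 41.
Step 2: f() sets global score = 64.
Step 3: g() reads global score = 64. result = 64

The answer is 64.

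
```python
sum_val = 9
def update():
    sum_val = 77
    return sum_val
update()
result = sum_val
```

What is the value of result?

Step 1: sum_val = 9 globally.
Step 2: update() creates a LOCAL sum_val = 77 (no global keyword!).
Step 3: The global sum_val is unchanged. result = 9

The answer is 9.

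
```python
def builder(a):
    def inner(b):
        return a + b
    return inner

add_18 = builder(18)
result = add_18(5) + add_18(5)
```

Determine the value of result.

Step 1: add_18 captures a = 18.
Step 2: add_18(5) = 18 + 5 = 23, called twice.
Step 3: result = 23 + 23 = 46

The answer is 46.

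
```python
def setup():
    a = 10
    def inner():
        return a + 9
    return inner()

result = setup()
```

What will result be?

Step 1: setup() defines a = 10.
Step 2: inner() reads a = 10 from enclosing scope, returns 10 + 9 = 19.
Step 3: result = 19

The answer is 19.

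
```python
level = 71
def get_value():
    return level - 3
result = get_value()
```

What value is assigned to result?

Step 1: level = 71 is defined globally.
Step 2: get_value() looks up level from global scope = 71, then computes 71 - 3 = 68.
Step 3: result = 68

The answer is 68.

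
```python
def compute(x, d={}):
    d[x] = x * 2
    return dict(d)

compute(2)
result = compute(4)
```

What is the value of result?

Step 1: Mutable default dict is shared across calls.
Step 2: First call adds 2: 4. Second call adds 4: 8.
Step 3: result = {2: 4, 4: 8}

The answer is {2: 4, 4: 8}.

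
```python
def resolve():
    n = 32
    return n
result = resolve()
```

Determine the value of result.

Step 1: resolve() defines n = 32 in its local scope.
Step 2: return n finds the local variable n = 32.
Step 3: result = 32

The answer is 32.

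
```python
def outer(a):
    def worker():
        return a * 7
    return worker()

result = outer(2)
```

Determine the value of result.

Step 1: outer(2) binds parameter a = 2.
Step 2: worker() accesses a = 2 from enclosing scope.
Step 3: result = 2 * 7 = 14

The answer is 14.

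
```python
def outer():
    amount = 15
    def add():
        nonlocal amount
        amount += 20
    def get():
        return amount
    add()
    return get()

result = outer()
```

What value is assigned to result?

Step 1: amount = 15. add() modifies it via nonlocal, get() reads it.
Step 2: add() makes amount = 15 + 20 = 35.
Step 3: get() returns 35. result = 35

The answer is 35.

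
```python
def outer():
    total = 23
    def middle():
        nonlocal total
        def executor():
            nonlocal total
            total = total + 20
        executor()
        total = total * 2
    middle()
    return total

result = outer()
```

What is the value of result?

Step 1: total = 23.
Step 2: executor() adds 20: total = 23 + 20 = 43.
Step 3: middle() doubles: total = 43 * 2 = 86.
Step 4: result = 86

The answer is 86.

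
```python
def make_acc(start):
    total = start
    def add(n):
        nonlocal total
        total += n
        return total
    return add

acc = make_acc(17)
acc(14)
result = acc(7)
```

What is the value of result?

Step 1: make_acc(17) creates closure with total = 17.
Step 2: First acc(14): total = 17 + 14 = 31.
Step 3: Second acc(7): total = 31 + 7 = 38. result = 38

The answer is 38.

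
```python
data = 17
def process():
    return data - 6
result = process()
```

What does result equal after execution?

Step 1: data = 17 is defined globally.
Step 2: process() looks up data from global scope = 17, then computes 17 - 6 = 11.
Step 3: result = 11

The answer is 11.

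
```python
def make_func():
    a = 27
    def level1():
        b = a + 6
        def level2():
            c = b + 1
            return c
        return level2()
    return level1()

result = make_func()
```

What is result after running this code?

Step 1: a = 27. b = a + 6 = 33.
Step 2: c = b + 1 = 33 + 1 = 34.
Step 3: result = 34

The answer is 34.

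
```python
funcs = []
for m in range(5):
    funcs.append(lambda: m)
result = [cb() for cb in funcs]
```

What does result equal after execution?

Step 1: All 5 lambdas share the same variable m.
Step 2: After the loop, m = 4.
Step 3: Each call returns 4. result = [4, 4, 4, 4, 4]

The answer is [4, 4, 4, 4, 4].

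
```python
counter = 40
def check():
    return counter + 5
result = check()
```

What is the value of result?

Step 1: counter = 40 is defined globally.
Step 2: check() looks up counter from global scope = 40, then computes 40 + 5 = 45.
Step 3: result = 45

The answer is 45.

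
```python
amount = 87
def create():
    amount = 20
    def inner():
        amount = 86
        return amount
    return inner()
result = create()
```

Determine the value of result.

Step 1: Three scopes define amount: global (87), create (20), inner (86).
Step 2: inner() has its own local amount = 86, which shadows both enclosing and global.
Step 3: result = 86 (local wins in LEGB)

The answer is 86.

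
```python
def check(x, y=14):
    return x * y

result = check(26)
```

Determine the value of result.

Step 1: check(26) uses default y = 14.
Step 2: Returns 26 * 14 = 364.
Step 3: result = 364

The answer is 364.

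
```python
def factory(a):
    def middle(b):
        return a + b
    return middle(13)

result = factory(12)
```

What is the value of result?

Step 1: factory(12) passes a = 12.
Step 2: middle(13) has b = 13, reads a = 12 from enclosing.
Step 3: result = 12 + 13 = 25

The answer is 25.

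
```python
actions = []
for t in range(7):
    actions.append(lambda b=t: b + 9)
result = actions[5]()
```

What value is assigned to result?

Step 1: Default argument b=t captures t's value at definition time.
Step 2: actions[5] was defined when t = 5, so b defaults to 5.
Step 3: result = 5 + 9 = 14 (default arg fixes the late binding issue)

The answer is 14.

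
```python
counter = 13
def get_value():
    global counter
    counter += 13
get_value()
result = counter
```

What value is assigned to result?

Step 1: counter = 13 globally.
Step 2: get_value() modifies global counter: counter += 13 = 26.
Step 3: result = 26

The answer is 26.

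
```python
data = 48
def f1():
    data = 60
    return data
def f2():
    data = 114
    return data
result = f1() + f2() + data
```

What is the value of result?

Step 1: Each function shadows global data with its own local.
Step 2: f1() returns 60, f2() returns 114.
Step 3: Global data = 48 is unchanged. result = 60 + 114 + 48 = 222

The answer is 222.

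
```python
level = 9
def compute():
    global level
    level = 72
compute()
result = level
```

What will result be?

Step 1: level = 9 globally.
Step 2: compute() declares global level and sets it to 72.
Step 3: After compute(), global level = 72. result = 72

The answer is 72.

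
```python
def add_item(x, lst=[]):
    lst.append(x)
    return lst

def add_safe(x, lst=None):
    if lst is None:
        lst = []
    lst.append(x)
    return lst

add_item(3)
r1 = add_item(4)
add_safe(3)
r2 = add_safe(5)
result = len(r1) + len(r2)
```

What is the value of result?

Step 1: add_item shares mutable default: after 2 calls, lst = [3, 4], len = 2.
Step 2: add_safe creates fresh list each time: r2 = [5], len = 1.
Step 3: result = 2 + 1 = 3

The answer is 3.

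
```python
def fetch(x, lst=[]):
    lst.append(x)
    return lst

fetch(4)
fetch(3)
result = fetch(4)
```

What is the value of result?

Step 1: Mutable default argument gotcha! The list [] is created once.
Step 2: Each call appends to the SAME list: [4], [4, 3], [4, 3, 4].
Step 3: result = [4, 3, 4]

The answer is [4, 3, 4].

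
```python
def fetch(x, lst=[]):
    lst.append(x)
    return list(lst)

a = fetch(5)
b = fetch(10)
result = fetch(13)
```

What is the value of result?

Step 1: Default list is shared. list() creates copies for return values.
Step 2: Internal list grows: [5] -> [5, 10] -> [5, 10, 13].
Step 3: result = [5, 10, 13]

The answer is [5, 10, 13].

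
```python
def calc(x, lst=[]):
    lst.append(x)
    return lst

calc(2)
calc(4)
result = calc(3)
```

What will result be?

Step 1: Mutable default argument gotcha! The list [] is created once.
Step 2: Each call appends to the SAME list: [2], [2, 4], [2, 4, 3].
Step 3: result = [2, 4, 3]

The answer is [2, 4, 3].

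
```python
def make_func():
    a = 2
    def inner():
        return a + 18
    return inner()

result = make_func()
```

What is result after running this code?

Step 1: make_func() defines a = 2.
Step 2: inner() reads a = 2 from enclosing scope, returns 2 + 18 = 20.
Step 3: result = 20

The answer is 20.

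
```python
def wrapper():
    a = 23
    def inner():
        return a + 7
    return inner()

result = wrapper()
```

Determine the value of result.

Step 1: wrapper() defines a = 23.
Step 2: inner() reads a = 23 from enclosing scope, returns 23 + 7 = 30.
Step 3: result = 30

The answer is 30.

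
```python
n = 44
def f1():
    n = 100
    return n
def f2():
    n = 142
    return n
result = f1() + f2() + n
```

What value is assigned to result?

Step 1: Each function shadows global n with its own local.
Step 2: f1() returns 100, f2() returns 142.
Step 3: Global n = 44 is unchanged. result = 100 + 142 + 44 = 286

The answer is 286.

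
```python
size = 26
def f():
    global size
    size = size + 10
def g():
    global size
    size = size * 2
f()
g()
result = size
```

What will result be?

Step 1: size = 26.
Step 2: f() adds 10: size = 26 + 10 = 36.
Step 3: g() doubles: size = 36 * 2 = 72.
Step 4: result = 72

The answer is 72.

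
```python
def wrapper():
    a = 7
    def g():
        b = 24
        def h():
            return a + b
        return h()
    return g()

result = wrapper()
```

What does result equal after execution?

Step 1: wrapper() defines a = 7. g() defines b = 24.
Step 2: h() accesses both from enclosing scopes: a = 7, b = 24.
Step 3: result = 7 + 24 = 31

The answer is 31.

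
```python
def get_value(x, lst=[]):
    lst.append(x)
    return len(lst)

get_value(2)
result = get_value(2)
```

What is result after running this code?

Step 1: Mutable default list persists between calls.
Step 2: First call: lst = [2], len = 1. Second call: lst = [2, 2], len = 2.
Step 3: result = 2

The answer is 2.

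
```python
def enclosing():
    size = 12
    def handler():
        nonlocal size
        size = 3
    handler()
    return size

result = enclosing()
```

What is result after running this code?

Step 1: enclosing() sets size = 12.
Step 2: handler() uses nonlocal to reassign size = 3.
Step 3: result = 3

The answer is 3.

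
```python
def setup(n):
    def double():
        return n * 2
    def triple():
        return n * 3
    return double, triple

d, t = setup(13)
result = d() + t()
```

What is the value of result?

Step 1: Both closures capture the same n = 13.
Step 2: d() = 13 * 2 = 26, t() = 13 * 3 = 39.
Step 3: result = 26 + 39 = 65

The answer is 65.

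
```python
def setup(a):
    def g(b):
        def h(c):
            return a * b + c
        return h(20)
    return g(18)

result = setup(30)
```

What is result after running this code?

Step 1: a = 30, b = 18, c = 20.
Step 2: h() computes a * b + c = 30 * 18 + 20 = 560.
Step 3: result = 560

The answer is 560.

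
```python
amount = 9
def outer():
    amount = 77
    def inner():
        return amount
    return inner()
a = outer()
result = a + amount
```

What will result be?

Step 1: outer() has local amount = 77. inner() reads from enclosing.
Step 2: outer() returns 77. Global amount = 9 unchanged.
Step 3: result = 77 + 9 = 86

The answer is 86.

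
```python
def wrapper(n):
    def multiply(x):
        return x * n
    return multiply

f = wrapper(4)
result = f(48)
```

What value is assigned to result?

Step 1: wrapper(4) returns multiply closure with n = 4.
Step 2: f(48) computes 48 * 4 = 192.
Step 3: result = 192

The answer is 192.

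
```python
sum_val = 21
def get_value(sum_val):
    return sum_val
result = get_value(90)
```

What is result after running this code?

Step 1: Global sum_val = 21.
Step 2: get_value(90) takes parameter sum_val = 90, which shadows the global.
Step 3: result = 90

The answer is 90.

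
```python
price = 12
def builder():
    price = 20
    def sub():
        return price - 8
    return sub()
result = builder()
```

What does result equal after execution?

Step 1: builder() shadows global price with price = 20.
Step 2: sub() finds price = 20 in enclosing scope, computes 20 - 8 = 12.
Step 3: result = 12

The answer is 12.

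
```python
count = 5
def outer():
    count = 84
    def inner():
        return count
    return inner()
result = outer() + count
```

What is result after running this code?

Step 1: Global count = 5. outer() shadows with count = 84.
Step 2: inner() returns enclosing count = 84. outer() = 84.
Step 3: result = 84 + global count (5) = 89

The answer is 89.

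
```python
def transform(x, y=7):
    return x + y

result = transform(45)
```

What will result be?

Step 1: transform(45) uses default y = 7.
Step 2: Returns 45 + 7 = 52.
Step 3: result = 52

The answer is 52.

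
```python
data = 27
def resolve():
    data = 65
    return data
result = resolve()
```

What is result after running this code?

Step 1: Global data = 27.
Step 2: resolve() creates local data = 65, shadowing the global.
Step 3: Returns local data = 65. result = 65

The answer is 65.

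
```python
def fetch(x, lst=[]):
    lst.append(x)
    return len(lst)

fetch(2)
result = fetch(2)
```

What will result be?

Step 1: Mutable default list persists between calls.
Step 2: First call: lst = [2], len = 1. Second call: lst = [2, 2], len = 2.
Step 3: result = 2

The answer is 2.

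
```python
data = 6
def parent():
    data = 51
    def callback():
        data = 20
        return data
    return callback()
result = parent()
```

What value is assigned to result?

Step 1: Three scopes define data: global (6), parent (51), callback (20).
Step 2: callback() has its own local data = 20, which shadows both enclosing and global.
Step 3: result = 20 (local wins in LEGB)

The answer is 20.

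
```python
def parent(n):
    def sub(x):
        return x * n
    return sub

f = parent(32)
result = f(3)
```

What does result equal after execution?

Step 1: parent(32) creates a closure capturing n = 32.
Step 2: f(3) computes 3 * 32 = 96.
Step 3: result = 96

The answer is 96.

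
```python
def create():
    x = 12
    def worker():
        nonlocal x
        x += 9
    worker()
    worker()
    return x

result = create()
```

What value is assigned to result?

Step 1: x starts at 12.
Step 2: worker() is called 2 times, each adding 9.
Step 3: x = 12 + 9 * 2 = 30

The answer is 30.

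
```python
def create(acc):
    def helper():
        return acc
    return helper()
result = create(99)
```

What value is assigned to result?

Step 1: create(99) binds parameter acc = 99.
Step 2: helper() looks up acc in enclosing scope and finds the parameter acc = 99.
Step 3: result = 99

The answer is 99.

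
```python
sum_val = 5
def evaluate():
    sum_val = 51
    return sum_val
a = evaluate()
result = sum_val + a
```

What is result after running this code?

Step 1: Global sum_val = 5. evaluate() returns local sum_val = 51.
Step 2: a = 51. Global sum_val still = 5.
Step 3: result = 5 + 51 = 56

The answer is 56.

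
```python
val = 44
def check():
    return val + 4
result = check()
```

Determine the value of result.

Step 1: val = 44 is defined globally.
Step 2: check() looks up val from global scope = 44, then computes 44 + 4 = 48.
Step 3: result = 48

The answer is 48.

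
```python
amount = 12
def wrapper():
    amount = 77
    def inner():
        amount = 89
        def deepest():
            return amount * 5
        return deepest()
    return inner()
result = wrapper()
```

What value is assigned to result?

Step 1: deepest() looks up amount through LEGB: not local, finds amount = 89 in enclosing inner().
Step 2: Returns 89 * 5 = 445.
Step 3: result = 445

The answer is 445.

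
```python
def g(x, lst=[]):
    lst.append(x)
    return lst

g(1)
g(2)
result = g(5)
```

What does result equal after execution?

Step 1: Mutable default argument gotcha! The list [] is created once.
Step 2: Each call appends to the SAME list: [1], [1, 2], [1, 2, 5].
Step 3: result = [1, 2, 5]

The answer is [1, 2, 5].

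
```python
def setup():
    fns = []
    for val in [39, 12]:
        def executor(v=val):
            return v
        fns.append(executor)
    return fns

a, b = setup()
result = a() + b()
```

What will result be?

Step 1: Default argument v=val captures val at each iteration.
Step 2: a() returns 39 (captured at first iteration), b() returns 12 (captured at second).
Step 3: result = 39 + 12 = 51

The answer is 51.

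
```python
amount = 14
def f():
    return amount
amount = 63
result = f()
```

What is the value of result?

Step 1: amount is first set to 14, then reassigned to 63.
Step 2: f() is called after the reassignment, so it looks up the current global amount = 63.
Step 3: result = 63

The answer is 63.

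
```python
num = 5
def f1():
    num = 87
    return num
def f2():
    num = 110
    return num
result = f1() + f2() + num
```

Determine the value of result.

Step 1: Each function shadows global num with its own local.
Step 2: f1() returns 87, f2() returns 110.
Step 3: Global num = 5 is unchanged. result = 87 + 110 + 5 = 202

The answer is 202.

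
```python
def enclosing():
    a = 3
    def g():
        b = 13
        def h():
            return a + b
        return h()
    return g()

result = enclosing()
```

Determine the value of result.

Step 1: enclosing() defines a = 3. g() defines b = 13.
Step 2: h() accesses both from enclosing scopes: a = 3, b = 13.
Step 3: result = 3 + 13 = 16

The answer is 16.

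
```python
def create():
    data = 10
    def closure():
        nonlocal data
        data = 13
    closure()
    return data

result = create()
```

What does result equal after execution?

Step 1: create() sets data = 10.
Step 2: closure() uses nonlocal to reassign data = 13.
Step 3: result = 13

The answer is 13.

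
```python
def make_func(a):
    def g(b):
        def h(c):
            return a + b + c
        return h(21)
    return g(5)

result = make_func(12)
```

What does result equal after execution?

Step 1: a = 12, b = 5, c = 21 across three nested scopes.
Step 2: h() accesses all three via LEGB rule.
Step 3: result = 12 + 5 + 21 = 38

The answer is 38.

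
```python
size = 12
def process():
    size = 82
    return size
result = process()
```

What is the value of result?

Step 1: Global size = 12.
Step 2: process() creates local size = 82, shadowing the global.
Step 3: Returns local size = 82. result = 82

The answer is 82.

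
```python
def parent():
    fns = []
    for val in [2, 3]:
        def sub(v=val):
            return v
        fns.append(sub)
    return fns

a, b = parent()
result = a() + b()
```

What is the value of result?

Step 1: Default argument v=val captures val at each iteration.
Step 2: a() returns 2 (captured at first iteration), b() returns 3 (captured at second).
Step 3: result = 2 + 3 = 5

The answer is 5.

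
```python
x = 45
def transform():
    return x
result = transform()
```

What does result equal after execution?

Step 1: x = 45 is defined in the global scope.
Step 2: transform() looks up x. No local x exists, so Python checks the global scope via LEGB rule and finds x = 45.
Step 3: result = 45

The answer is 45.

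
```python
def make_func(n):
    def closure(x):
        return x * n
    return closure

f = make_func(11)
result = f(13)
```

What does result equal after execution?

Step 1: make_func(11) creates a closure capturing n = 11.
Step 2: f(13) computes 13 * 11 = 143.
Step 3: result = 143

The answer is 143.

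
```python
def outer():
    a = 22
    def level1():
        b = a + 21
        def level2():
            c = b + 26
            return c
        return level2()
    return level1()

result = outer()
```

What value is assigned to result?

Step 1: a = 22. b = a + 21 = 43.
Step 2: c = b + 26 = 43 + 26 = 69.
Step 3: result = 69

The answer is 69.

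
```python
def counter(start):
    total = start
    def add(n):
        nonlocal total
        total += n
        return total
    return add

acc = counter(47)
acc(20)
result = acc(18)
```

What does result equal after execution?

Step 1: counter(47) creates closure with total = 47.
Step 2: First acc(20): total = 47 + 20 = 67.
Step 3: Second acc(18): total = 67 + 18 = 85. result = 85

The answer is 85.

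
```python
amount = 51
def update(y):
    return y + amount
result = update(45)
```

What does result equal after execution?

Step 1: amount = 51 is defined globally.
Step 2: update(45) uses parameter y = 45 and looks up amount from global scope = 51.
Step 3: result = 45 + 51 = 96

The answer is 96.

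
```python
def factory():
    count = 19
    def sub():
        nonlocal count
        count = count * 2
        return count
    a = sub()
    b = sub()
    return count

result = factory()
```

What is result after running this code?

Step 1: count starts at 19.
Step 2: First sub(): count = 19 * 2 = 38.
Step 3: Second sub(): count = 38 * 2 = 76.
Step 4: result = 76

The answer is 76.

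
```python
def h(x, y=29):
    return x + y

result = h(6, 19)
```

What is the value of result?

Step 1: h(6, 19) overrides default y with 19.
Step 2: Returns 6 + 19 = 25.
Step 3: result = 25

The answer is 25.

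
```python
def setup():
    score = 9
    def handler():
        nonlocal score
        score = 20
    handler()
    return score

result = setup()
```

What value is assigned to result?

Step 1: setup() sets score = 9.
Step 2: handler() uses nonlocal to reassign score = 20.
Step 3: result = 20

The answer is 20.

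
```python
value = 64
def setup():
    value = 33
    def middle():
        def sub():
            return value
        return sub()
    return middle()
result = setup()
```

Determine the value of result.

Step 1: setup() defines value = 33. middle() and sub() have no local value.
Step 2: sub() checks local (none), enclosing middle() (none), enclosing setup() and finds value = 33.
Step 3: result = 33

The answer is 33.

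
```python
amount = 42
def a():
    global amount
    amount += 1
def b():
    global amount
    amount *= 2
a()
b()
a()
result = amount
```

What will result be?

Step 1: amount = 42.
Step 2: a(): amount = 42 + 1 = 43.
Step 3: b(): amount = 43 * 2 = 86.
Step 4: a(): amount = 86 + 1 = 87

The answer is 87.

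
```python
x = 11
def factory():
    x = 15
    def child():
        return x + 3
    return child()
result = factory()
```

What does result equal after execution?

Step 1: factory() shadows global x with x = 15.
Step 2: child() finds x = 15 in enclosing scope, computes 15 + 3 = 18.
Step 3: result = 18

The answer is 18.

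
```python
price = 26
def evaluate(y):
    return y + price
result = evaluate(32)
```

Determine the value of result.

Step 1: price = 26 is defined globally.
Step 2: evaluate(32) uses parameter y = 32 and looks up price from global scope = 26.
Step 3: result = 32 + 26 = 58

The answer is 58.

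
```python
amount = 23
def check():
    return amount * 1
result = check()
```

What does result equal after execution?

Step 1: amount = 23 is defined globally.
Step 2: check() looks up amount from global scope = 23, then computes 23 * 1 = 23.
Step 3: result = 23

The answer is 23.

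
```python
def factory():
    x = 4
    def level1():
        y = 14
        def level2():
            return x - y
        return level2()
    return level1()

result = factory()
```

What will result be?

Step 1: x = 4 in factory. y = 14 in level1.
Step 2: level2() reads x = 4 and y = 14 from enclosing scopes.
Step 3: result = 4 - 14 = -10

The answer is -10.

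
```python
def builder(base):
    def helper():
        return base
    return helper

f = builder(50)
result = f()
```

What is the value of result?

Step 1: builder(50) creates closure capturing base = 50.
Step 2: f() returns the captured base = 50.
Step 3: result = 50

The answer is 50.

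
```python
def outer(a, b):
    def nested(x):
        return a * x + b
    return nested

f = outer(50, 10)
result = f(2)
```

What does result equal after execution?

Step 1: outer(50, 10) captures a = 50, b = 10.
Step 2: f(2) computes 50 * 2 + 10 = 110.
Step 3: result = 110

The answer is 110.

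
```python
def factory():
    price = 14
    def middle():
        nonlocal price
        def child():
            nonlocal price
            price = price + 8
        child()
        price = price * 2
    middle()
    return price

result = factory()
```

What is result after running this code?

Step 1: price = 14.
Step 2: child() adds 8: price = 14 + 8 = 22.
Step 3: middle() doubles: price = 22 * 2 = 44.
Step 4: result = 44

The answer is 44.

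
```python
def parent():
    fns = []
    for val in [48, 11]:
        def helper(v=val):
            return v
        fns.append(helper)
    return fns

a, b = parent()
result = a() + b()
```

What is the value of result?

Step 1: Default argument v=val captures val at each iteration.
Step 2: a() returns 48 (captured at first iteration), b() returns 11 (captured at second).
Step 3: result = 48 + 11 = 59

The answer is 59.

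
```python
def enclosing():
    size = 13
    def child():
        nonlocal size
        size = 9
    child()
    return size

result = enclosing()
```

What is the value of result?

Step 1: enclosing() sets size = 13.
Step 2: child() uses nonlocal to reassign size = 9.
Step 3: result = 9

The answer is 9.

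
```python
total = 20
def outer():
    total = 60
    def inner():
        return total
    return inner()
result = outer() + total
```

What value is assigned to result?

Step 1: Global total = 20. outer() shadows with total = 60.
Step 2: inner() returns enclosing total = 60. outer() = 60.
Step 3: result = 60 + global total (20) = 80

The answer is 80.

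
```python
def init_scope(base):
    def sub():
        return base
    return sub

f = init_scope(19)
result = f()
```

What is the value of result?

Step 1: init_scope(19) creates closure capturing base = 19.
Step 2: f() returns the captured base = 19.
Step 3: result = 19

The answer is 19.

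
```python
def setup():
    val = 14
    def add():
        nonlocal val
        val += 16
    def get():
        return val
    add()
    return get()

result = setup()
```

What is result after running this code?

Step 1: val = 14. add() modifies it via nonlocal, get() reads it.
Step 2: add() makes val = 14 + 16 = 30.
Step 3: get() returns 30. result = 30

The answer is 30.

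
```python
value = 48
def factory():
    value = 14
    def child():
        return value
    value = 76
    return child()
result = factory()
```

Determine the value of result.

Step 1: factory() sets value = 14, then later value = 76.
Step 2: child() is called after value is reassigned to 76. Closures capture variables by reference, not by value.
Step 3: result = 76

The answer is 76.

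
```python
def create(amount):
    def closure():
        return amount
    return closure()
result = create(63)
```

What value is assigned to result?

Step 1: create(63) binds parameter amount = 63.
Step 2: closure() looks up amount in enclosing scope and finds the parameter amount = 63.
Step 3: result = 63

The answer is 63.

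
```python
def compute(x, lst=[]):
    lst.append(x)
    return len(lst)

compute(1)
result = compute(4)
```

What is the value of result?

Step 1: Mutable default list persists between calls.
Step 2: First call: lst = [1], len = 1. Second call: lst = [1, 4], len = 2.
Step 3: result = 2

The answer is 2.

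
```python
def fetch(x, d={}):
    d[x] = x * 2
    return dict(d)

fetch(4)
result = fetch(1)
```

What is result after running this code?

Step 1: Mutable default dict is shared across calls.
Step 2: First call adds 4: 8. Second call adds 1: 2.
Step 3: result = {4: 8, 1: 2}

The answer is {4: 8, 1: 2}.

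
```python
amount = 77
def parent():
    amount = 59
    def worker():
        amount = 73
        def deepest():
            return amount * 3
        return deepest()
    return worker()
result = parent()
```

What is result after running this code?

Step 1: deepest() looks up amount through LEGB: not local, finds amount = 73 in enclosing worker().
Step 2: Returns 73 * 3 = 219.
Step 3: result = 219

The answer is 219.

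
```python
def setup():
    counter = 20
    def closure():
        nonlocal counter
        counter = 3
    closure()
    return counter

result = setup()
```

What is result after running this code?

Step 1: setup() sets counter = 20.
Step 2: closure() uses nonlocal to reassign counter = 3.
Step 3: result = 3

The answer is 3.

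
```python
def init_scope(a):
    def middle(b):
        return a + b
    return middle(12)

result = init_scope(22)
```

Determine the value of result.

Step 1: init_scope(22) passes a = 22.
Step 2: middle(12) has b = 12, reads a = 22 from enclosing.
Step 3: result = 22 + 12 = 34

The answer is 34.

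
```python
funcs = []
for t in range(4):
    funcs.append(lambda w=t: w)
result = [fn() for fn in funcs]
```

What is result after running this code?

Step 1: Default arg w=t captures t at each iteration.
Step 2: Each lambda has its own default: 0, 1, ..., 3.
Step 3: result = [0, 1, 2, 3]

The answer is [0, 1, 2, 3].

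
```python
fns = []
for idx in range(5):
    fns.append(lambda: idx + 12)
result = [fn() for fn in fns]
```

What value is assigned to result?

Step 1: All lambdas capture idx by reference. After the loop, idx = 4.
Step 2: Each call returns 4 + 12 = 16.
Step 3: result = [16, 16, 16, 16, 16]

The answer is [16, 16, 16, 16, 16].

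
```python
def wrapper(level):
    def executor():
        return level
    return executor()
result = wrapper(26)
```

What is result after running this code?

Step 1: wrapper(26) binds parameter level = 26.
Step 2: executor() looks up level in enclosing scope and finds the parameter level = 26.
Step 3: result = 26

The answer is 26.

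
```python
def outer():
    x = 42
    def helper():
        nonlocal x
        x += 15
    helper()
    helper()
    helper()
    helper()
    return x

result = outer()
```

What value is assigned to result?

Step 1: x starts at 42.
Step 2: helper() is called 4 times, each adding 15.
Step 3: x = 42 + 15 * 4 = 102

The answer is 102.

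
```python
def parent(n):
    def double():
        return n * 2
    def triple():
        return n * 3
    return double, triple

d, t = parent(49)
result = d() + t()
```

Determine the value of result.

Step 1: Both closures capture the same n = 49.
Step 2: d() = 49 * 2 = 98, t() = 49 * 3 = 147.
Step 3: result = 98 + 147 = 245

The answer is 245.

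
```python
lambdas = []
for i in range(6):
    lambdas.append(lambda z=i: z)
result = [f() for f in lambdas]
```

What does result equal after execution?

Step 1: Default arg z=i captures i at each iteration.
Step 2: Each lambda has its own default: 0, 1, ..., 5.
Step 3: result = [0, 1, 2, 3, 4, 5]

The answer is [0, 1, 2, 3, 4, 5].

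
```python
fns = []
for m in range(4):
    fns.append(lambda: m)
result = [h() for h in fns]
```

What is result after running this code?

Step 1: All 4 lambdas share the same variable m.
Step 2: After the loop, m = 3.
Step 3: Each call returns 3. result = [3, 3, 3, 3]

The answer is [3, 3, 3, 3].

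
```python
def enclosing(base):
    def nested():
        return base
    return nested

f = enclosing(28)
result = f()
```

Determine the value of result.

Step 1: enclosing(28) creates closure capturing base = 28.
Step 2: f() returns the captured base = 28.
Step 3: result = 28

The answer is 28.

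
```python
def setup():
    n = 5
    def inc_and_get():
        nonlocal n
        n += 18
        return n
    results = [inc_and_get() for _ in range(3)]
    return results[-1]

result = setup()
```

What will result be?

Step 1: n = 5.
Step 2: Three calls to inc_and_get(), each adding 18.
Step 3: Last value = 5 + 18 * 3 = 59

The answer is 59.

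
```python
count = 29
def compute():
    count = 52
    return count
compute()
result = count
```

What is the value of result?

Step 1: count = 29 globally.
Step 2: compute() creates a LOCAL count = 52 (no global keyword!).
Step 3: The global count is unchanged. result = 29

The answer is 29.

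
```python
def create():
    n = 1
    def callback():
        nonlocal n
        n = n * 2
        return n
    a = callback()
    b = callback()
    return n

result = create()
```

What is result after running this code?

Step 1: n starts at 1.
Step 2: First callback(): n = 1 * 2 = 2.
Step 3: Second callback(): n = 2 * 2 = 4.
Step 4: result = 4

The answer is 4.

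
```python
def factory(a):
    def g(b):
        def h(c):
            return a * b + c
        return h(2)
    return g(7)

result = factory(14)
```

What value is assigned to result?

Step 1: a = 14, b = 7, c = 2.
Step 2: h() computes a * b + c = 14 * 7 + 2 = 100.
Step 3: result = 100

The answer is 100.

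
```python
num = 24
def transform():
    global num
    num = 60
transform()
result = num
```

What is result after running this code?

Step 1: num = 24 globally.
Step 2: transform() declares global num and sets it to 60.
Step 3: After transform(), global num = 60. result = 60

The answer is 60.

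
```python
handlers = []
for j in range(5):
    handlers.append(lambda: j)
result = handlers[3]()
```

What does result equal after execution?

Step 1: The loop creates 5 lambdas, all referencing the same variable j.
Step 2: After the loop, j = 4 (final value).
Step 3: handlers[3]() looks up j at call time and finds 4. This is the late binding gotcha. result = 4

The answer is 4.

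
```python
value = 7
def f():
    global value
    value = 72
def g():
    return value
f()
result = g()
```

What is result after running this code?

Step 1: value = 7.
Step 2: f() sets global value = 72.
Step 3: g() reads global value = 72. result = 72

The answer is 72.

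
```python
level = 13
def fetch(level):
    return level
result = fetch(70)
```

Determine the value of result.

Step 1: Global level = 13.
Step 2: fetch(70) takes parameter level = 70, which shadows the global.
Step 3: result = 70

The answer is 70.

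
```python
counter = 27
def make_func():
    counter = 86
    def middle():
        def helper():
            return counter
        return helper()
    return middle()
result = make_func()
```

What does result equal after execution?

Step 1: make_func() defines counter = 86. middle() and helper() have no local counter.
Step 2: helper() checks local (none), enclosing middle() (none), enclosing make_func() and finds counter = 86.
Step 3: result = 86

The answer is 86.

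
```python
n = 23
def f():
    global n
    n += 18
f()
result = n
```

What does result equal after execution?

Step 1: n = 23 globally.
Step 2: f() modifies global n: n += 18 = 41.
Step 3: result = 41

The answer is 41.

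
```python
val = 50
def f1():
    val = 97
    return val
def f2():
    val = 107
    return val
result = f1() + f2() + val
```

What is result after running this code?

Step 1: Each function shadows global val with its own local.
Step 2: f1() returns 97, f2() returns 107.
Step 3: Global val = 50 is unchanged. result = 97 + 107 + 50 = 254

The answer is 254.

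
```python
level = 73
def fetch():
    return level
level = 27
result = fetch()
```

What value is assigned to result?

Step 1: level is first set to 73, then reassigned to 27.
Step 2: fetch() is called after the reassignment, so it looks up the current global level = 27.
Step 3: result = 27

The answer is 27.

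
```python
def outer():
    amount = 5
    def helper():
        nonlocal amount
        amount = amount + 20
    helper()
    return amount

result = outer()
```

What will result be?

Step 1: outer() sets amount = 5.
Step 2: helper() uses nonlocal to modify amount in outer's scope: amount = 5 + 20 = 25.
Step 3: outer() returns the modified amount = 25

The answer is 25.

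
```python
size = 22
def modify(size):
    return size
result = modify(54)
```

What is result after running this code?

Step 1: Global size = 22.
Step 2: modify(54) takes parameter size = 54, which shadows the global.
Step 3: result = 54

The answer is 54.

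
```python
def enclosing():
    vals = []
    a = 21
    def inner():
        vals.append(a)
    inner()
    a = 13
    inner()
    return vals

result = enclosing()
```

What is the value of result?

Step 1: a = 21. inner() appends current a to vals.
Step 2: First inner(): appends 21. Then a = 13.
Step 3: Second inner(): appends 13 (closure sees updated a). result = [21, 13]

The answer is [21, 13].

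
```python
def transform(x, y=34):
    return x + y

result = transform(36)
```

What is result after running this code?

Step 1: transform(36) uses default y = 34.
Step 2: Returns 36 + 34 = 70.
Step 3: result = 70

The answer is 70.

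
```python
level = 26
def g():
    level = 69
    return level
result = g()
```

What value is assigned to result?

Step 1: Global level = 26.
Step 2: g() creates local level = 69, shadowing the global.
Step 3: Returns local level = 69. result = 69

The answer is 69.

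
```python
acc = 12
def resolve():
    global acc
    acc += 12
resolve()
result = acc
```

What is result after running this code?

Step 1: acc = 12 globally.
Step 2: resolve() modifies global acc: acc += 12 = 24.
Step 3: result = 24

The answer is 24.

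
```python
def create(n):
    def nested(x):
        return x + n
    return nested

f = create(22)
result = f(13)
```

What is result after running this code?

Step 1: create(22) creates a closure that captures n = 22.
Step 2: f(13) calls the closure with x = 13, returning 13 + 22 = 35.
Step 3: result = 35

The answer is 35.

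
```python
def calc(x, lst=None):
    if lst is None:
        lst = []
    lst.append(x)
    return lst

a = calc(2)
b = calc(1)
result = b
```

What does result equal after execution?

Step 1: None default with guard creates a NEW list each call.
Step 2: a = [2] (fresh list). b = [1] (another fresh list).
Step 3: result = [1] (this is the fix for mutable default)

The answer is [1].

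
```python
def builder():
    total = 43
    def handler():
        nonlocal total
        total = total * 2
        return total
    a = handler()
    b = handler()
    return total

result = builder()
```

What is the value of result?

Step 1: total starts at 43.
Step 2: First handler(): total = 43 * 2 = 86.
Step 3: Second handler(): total = 86 * 2 = 172.
Step 4: result = 172

The answer is 172.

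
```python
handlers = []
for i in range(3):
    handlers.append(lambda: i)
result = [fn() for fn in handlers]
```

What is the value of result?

Step 1: All 3 lambdas share the same variable i.
Step 2: After the loop, i = 2.
Step 3: Each call returns 2. result = [2, 2, 2]

The answer is [2, 2, 2].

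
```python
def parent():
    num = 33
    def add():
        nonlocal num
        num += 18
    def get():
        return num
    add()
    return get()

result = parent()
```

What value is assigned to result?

Step 1: num = 33. add() modifies it via nonlocal, get() reads it.
Step 2: add() makes num = 33 + 18 = 51.
Step 3: get() returns 51. result = 51

The answer is 51.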